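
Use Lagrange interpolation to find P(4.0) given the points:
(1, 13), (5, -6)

Lagrange interpolation formula:
P(x) = Σ yᵢ × Lᵢ(x)
where Lᵢ(x) = Π_{j≠i} (x - xⱼ)/(xᵢ - xⱼ)

L_0(4.0) = (4.0 - 5)/(1 - 5) = 0.250000
L_1(4.0) = (4.0 - 1)/(5 - 1) = 0.750000

P(4.0) = 13×L_0(4.0) + (-6)×L_1(4.0)
P(4.0) = -1.250000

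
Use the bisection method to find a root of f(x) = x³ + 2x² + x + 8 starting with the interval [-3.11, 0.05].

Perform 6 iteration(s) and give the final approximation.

f(x) = x³ + 2x² + x + 8
Initial interval: [-3.11, 0.05]

Iteration 1:
  c_1 = (-3.110000 + 0.050000)/2 = -1.530000
  f(c_1) = f(-1.530000) = 7.570223
  f(a) × f(c) < 0, new interval: [-3.110000, -1.530000]
Iteration 2:
  c_2 = (-3.110000 + (-1.530000))/2 = -2.320000
  f(c_2) = f(-2.320000) = 3.957632
  f(a) × f(c) < 0, new interval: [-3.110000, -2.320000]
Iteration 3:
  c_3 = (-3.110000 + (-2.320000))/2 = -2.715000
  f(c_3) = f(-2.715000) = 0.014574
  f(a) × f(c) < 0, new interval: [-3.110000, -2.715000]
Iteration 4:
  c_4 = (-3.110000 + (-2.715000))/2 = -2.912500
  f(c_4) = f(-2.912500) = -2.652924
  f(a) × f(c) ≥ 0, new interval: [-2.912500, -2.715000]
Iteration 5:
  c_5 = (-2.912500 + (-2.715000))/2 = -2.813750
  f(c_5) = f(-2.813750) = -1.256363
  f(a) × f(c) ≥ 0, new interval: [-2.813750, -2.715000]
Iteration 6:
  c_6 = (-2.813750 + (-2.715000))/2 = -2.764375
  f(c_6) = f(-2.764375) = -0.605552
  f(a) × f(c) ≥ 0, new interval: [-2.764375, -2.715000]

After 6 iteration(s), the approximation is c_6 = -2.764375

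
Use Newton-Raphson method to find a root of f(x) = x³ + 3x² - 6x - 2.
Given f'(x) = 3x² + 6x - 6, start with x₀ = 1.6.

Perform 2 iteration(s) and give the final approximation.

f(x) = x³ + 3x² - 6x - 2
f'(x) = 3x² + 6x - 6
x₀ = 1.6

Newton-Raphson formula: x_{n+1} = x_n - f(x_n)/f'(x_n)

Iteration 1:
  f(1.600000) = 0.176000
  f'(1.600000) = 11.280000
  x_1 = 1.600000 - 0.176000/11.280000 = 1.584397
Iteration 2:
  f(1.584397) = 0.001895
  f'(1.584397) = 11.037326
  x_2 = 1.584397 - 0.001895/11.037326 = 1.584225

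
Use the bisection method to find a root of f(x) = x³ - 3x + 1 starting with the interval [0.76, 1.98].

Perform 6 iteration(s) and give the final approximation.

f(x) = x³ - 3x + 1
Initial interval: [0.76, 1.98]

Iteration 1:
  c_1 = (0.760000 + 1.980000)/2 = 1.370000
  f(c_1) = f(1.370000) = -0.538647
  f(a) × f(c) ≥ 0, new interval: [1.370000, 1.980000]
Iteration 2:
  c_2 = (1.370000 + 1.980000)/2 = 1.675000
  f(c_2) = f(1.675000) = 0.674422
  f(a) × f(c) < 0, new interval: [1.370000, 1.675000]
Iteration 3:
  c_3 = (1.370000 + 1.675000)/2 = 1.522500
  f(c_3) = f(1.522500) = -0.038335
  f(a) × f(c) ≥ 0, new interval: [1.522500, 1.675000]
Iteration 4:
  c_4 = (1.522500 + 1.675000)/2 = 1.598750
  f(c_4) = f(1.598750) = 0.290157
  f(a) × f(c) < 0, new interval: [1.522500, 1.598750]
Iteration 5:
  c_5 = (1.522500 + 1.598750)/2 = 1.560625
  f(c_5) = f(1.560625) = 0.119106
  f(a) × f(c) < 0, new interval: [1.522500, 1.560625]
Iteration 6:
  c_6 = (1.522500 + 1.560625)/2 = 1.541562
  f(c_6) = f(1.541562) = 0.038705
  f(a) × f(c) < 0, new interval: [1.522500, 1.541562]

After 6 iteration(s), the approximation is c_6 = 1.541562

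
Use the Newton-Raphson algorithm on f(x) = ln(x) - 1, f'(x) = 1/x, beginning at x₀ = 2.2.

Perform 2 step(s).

f(x) = ln(x) - 1
f'(x) = 1/x
x₀ = 2.2

Newton-Raphson formula: x_{n+1} = x_n - f(x_n)/f'(x_n)

Iteration 1:
  f(2.200000) = -0.211543
  f'(2.200000) = 0.454545
  x_1 = 2.200000 - (-0.211543)/0.454545 = 2.665394
Iteration 2:
  f(2.665394) = -0.019648
  f'(2.665394) = 0.375179
  x_2 = 2.665394 - (-0.019648)/0.375179 = 2.717764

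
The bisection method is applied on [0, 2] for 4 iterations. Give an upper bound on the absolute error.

Bisection error bound: |error| ≤ (b-a)/2^n
|error| ≤ (2 - 0)/2^4 = 2/2^4
|error| ≤ 0.1250000000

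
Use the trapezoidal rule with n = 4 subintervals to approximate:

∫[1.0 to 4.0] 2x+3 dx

f(x) = 2x+3
a = 1.0, b = 4.0, n = 4
h = (b - a)/n = 0.750000

Trapezoidal rule: (h/2)[f(x₀) + 2f(x₁) + 2f(x₂) + ... + f(xₙ)]

x_0 = 1.0000, f(x_0) = 5.000000, coefficient = 1
x_1 = 1.7500, f(x_1) = 6.500000, coefficient = 2
x_2 = 2.5000, f(x_2) = 8.000000, coefficient = 2
x_3 = 3.2500, f(x_3) = 9.500000, coefficient = 2
x_4 = 4.0000, f(x_4) = 11.000000, coefficient = 1

I ≈ (0.750000/2) × 64.000000 = 24.000000
Exact value: 24.000000
Error: 0.000000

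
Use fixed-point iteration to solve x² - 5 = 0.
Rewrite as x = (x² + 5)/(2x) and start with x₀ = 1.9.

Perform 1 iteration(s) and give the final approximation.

Equation: x² - 5 = 0
Fixed-point form: x = (x² + 5)/(2x)
x₀ = 1.9

x_1 = g(1.900000) = 2.265789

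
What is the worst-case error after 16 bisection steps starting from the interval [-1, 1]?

Bisection error bound: |error| ≤ (b-a)/2^n
|error| ≤ (1 - (-1))/2^16 = 2/2^16
|error| ≤ 0.0000305176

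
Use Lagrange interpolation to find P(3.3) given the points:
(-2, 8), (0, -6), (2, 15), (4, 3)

Lagrange interpolation formula:
P(x) = Σ yᵢ × Lᵢ(x)
where Lᵢ(x) = Π_{j≠i} (x - xⱼ)/(xᵢ - xⱼ)

L_0(3.3) = (3.3 - 0)/(-2 - 0) × (3.3 - 2)/(-2 - 2) × (3.3 - 4)/(-2 - 4) = 0.062563
L_1(3.3) = (3.3 - (-2))/(0 - (-2)) × (3.3 - 2)/(0 - 2) × (3.3 - 4)/(0 - 4) = -0.301438
L_2(3.3) = (3.3 - (-2))/(2 - (-2)) × (3.3 - 0)/(2 - 0) × (3.3 - 4)/(2 - 4) = 0.765188
L_3(3.3) = (3.3 - (-2))/(4 - (-2)) × (3.3 - 0)/(4 - 0) × (3.3 - 2)/(4 - 2) = 0.473687

P(3.3) = 8×L_0(3.3) + (-6)×L_1(3.3) + 15×L_2(3.3) + 3×L_3(3.3)
P(3.3) = 15.208000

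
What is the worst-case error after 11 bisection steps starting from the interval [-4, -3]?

Bisection error bound: |error| ≤ (b-a)/2^n
|error| ≤ (-3 - (-4))/2^11 = 1/2^11
|error| ≤ 0.0004882812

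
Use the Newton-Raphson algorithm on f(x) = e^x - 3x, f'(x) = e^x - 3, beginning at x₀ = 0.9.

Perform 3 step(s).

f(x) = e^x - 3x
f'(x) = e^x - 3
x₀ = 0.9

Newton-Raphson formula: x_{n+1} = x_n - f(x_n)/f'(x_n)

Iteration 1:
  f(0.900000) = -0.240397
  f'(0.900000) = -0.540397
  x_1 = 0.900000 - (-0.240397)/(-0.540397) = 0.455148
Iteration 2:
  f(0.455148) = 0.210963
  f'(0.455148) = -1.423594
  x_2 = 0.455148 - 0.210963/(-1.423594) = 0.603338
Iteration 3:
  f(0.603338) = 0.018197
  f'(0.603338) = -1.171788
  x_3 = 0.603338 - 0.018197/(-1.171788) = 0.618867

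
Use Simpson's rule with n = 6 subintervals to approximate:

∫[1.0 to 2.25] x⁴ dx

f(x) = x⁴
a = 1.0, b = 2.25, n = 6
h = (b - a)/n = 0.208333

Simpson's rule: (h/3)[f(x₀) + 4f(x₁) + 2f(x₂) + ... + f(xₙ)]

x_0 = 1.0000, f(x_0) = 1.000000, coefficient = 1
x_1 = 1.2083, f(x_1) = 2.131803, coefficient = 4
x_2 = 1.4167, f(x_2) = 4.027826, coefficient = 2
x_3 = 1.6250, f(x_3) = 6.972900, coefficient = 4
x_4 = 1.8333, f(x_4) = 11.297068, coefficient = 2
x_5 = 2.0417, f(x_5) = 17.375582, coefficient = 4
x_6 = 2.2500, f(x_6) = 25.628906, coefficient = 1

I ≈ (0.208333/3) × 163.199834 = 11.333322
Exact value: 11.333008
Error: 0.000314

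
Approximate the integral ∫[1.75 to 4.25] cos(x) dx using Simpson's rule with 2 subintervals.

f(x) = cos(x)
a = 1.75, b = 4.25, n = 2
h = (b - a)/n = 1.250000

Simpson's rule: (h/3)[f(x₀) + 4f(x₁) + 2f(x₂) + ... + f(xₙ)]

x_0 = 1.7500, f(x_0) = -0.178246, coefficient = 1
x_1 = 3.0000, f(x_1) = -0.989992, coefficient = 4
x_2 = 4.2500, f(x_2) = -0.446087, coefficient = 1

I ≈ (1.250000/3) × -4.584304 = -1.910126
Exact value: -1.878975
Error: 0.031151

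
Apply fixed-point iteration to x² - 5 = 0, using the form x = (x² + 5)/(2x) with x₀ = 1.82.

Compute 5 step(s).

Equation: x² - 5 = 0
Fixed-point form: x = (x² + 5)/(2x)
x₀ = 1.82

x_1 = g(1.820000) = 2.283626
x_2 = g(2.283626) = 2.236563
x_3 = g(2.236563) = 2.236068
x_4 = g(2.236068) = 2.236068
x_5 = g(2.236068) = 2.236068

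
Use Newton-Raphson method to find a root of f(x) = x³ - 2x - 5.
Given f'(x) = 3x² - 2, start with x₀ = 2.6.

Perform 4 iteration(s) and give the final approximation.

f(x) = x³ - 2x - 5
f'(x) = 3x² - 2
x₀ = 2.6

Newton-Raphson formula: x_{n+1} = x_n - f(x_n)/f'(x_n)

Iteration 1:
  f(2.600000) = 7.376000
  f'(2.600000) = 18.280000
  x_1 = 2.600000 - 7.376000/18.280000 = 2.196499
Iteration 2:
  f(2.196499) = 1.204247
  f'(2.196499) = 12.473822
  x_2 = 2.196499 - 1.204247/12.473822 = 2.099957
Iteration 3:
  f(2.099957) = 0.060517
  f'(2.099957) = 11.229458
  x_3 = 2.099957 - 0.060517/11.229458 = 2.094568
Iteration 4:
  f(2.094568) = 0.000183
  f'(2.094568) = 11.161644
  x_4 = 2.094568 - 0.000183/11.161644 = 2.094551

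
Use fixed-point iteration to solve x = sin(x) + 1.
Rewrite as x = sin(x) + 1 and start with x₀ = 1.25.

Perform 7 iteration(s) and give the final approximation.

Equation: x = sin(x) + 1
Fixed-point form: x = sin(x) + 1
x₀ = 1.25

x_1 = g(1.250000) = 1.948985
x_2 = g(1.948985) = 1.929335
x_3 = g(1.929335) = 1.936411
x_4 = g(1.936411) = 1.933904
x_5 = g(1.933904) = 1.934797
x_6 = g(1.934797) = 1.934480
x_7 = g(1.934480) = 1.934593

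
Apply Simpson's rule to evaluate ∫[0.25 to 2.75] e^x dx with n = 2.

f(x) = e^x
a = 0.25, b = 2.75, n = 2
h = (b - a)/n = 1.250000

Simpson's rule: (h/3)[f(x₀) + 4f(x₁) + 2f(x₂) + ... + f(xₙ)]

x_0 = 0.2500, f(x_0) = 1.284025, coefficient = 1
x_1 = 1.5000, f(x_1) = 4.481689, coefficient = 4
x_2 = 2.7500, f(x_2) = 15.642632, coefficient = 1

I ≈ (1.250000/3) × 34.853414 = 14.522256
Exact value: 14.358606
Error: 0.163649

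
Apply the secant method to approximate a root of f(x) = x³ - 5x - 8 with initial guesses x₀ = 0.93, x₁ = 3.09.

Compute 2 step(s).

f(x) = x³ - 5x - 8
x₀ = 0.93, x₁ = 3.09

Secant formula: x_{n+1} = x_n - f(x_n)(x_n - x_{n-1})/(f(x_n) - f(x_{n-1}))

Iteration 1:
  f(0.930000) = -11.845643
  f(3.090000) = 6.053629
  x_2 = 3.090000 - 6.053629×(3.090000 - 0.930000)/(6.053629 - (-11.845643))
       = 2.359477
Iteration 2:
  f(3.090000) = 6.053629
  f(2.359477) = -6.661871
  x_3 = 2.359477 - (-6.661871)×(2.359477 - 3.090000)/(-6.661871 - 6.053629)
       = 2.742210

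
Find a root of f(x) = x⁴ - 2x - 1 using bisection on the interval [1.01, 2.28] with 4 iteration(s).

f(x) = x⁴ - 2x - 1
Initial interval: [1.01, 2.28]

Iteration 1:
  c_1 = (1.010000 + 2.280000)/2 = 1.645000
  f(c_1) = f(1.645000) = 3.032571
  f(a) × f(c) < 0, new interval: [1.010000, 1.645000]
Iteration 2:
  c_2 = (1.010000 + 1.645000)/2 = 1.327500
  f(c_2) = f(1.327500) = -0.549453
  f(a) × f(c) ≥ 0, new interval: [1.327500, 1.645000]
Iteration 3:
  c_3 = (1.327500 + 1.645000)/2 = 1.486250
  f(c_3) = f(1.486250) = 0.906912
  f(a) × f(c) < 0, new interval: [1.327500, 1.486250]
Iteration 4:
  c_4 = (1.327500 + 1.486250)/2 = 1.406875
  f(c_4) = f(1.406875) = 0.103868
  f(a) × f(c) < 0, new interval: [1.327500, 1.406875]

After 4 iteration(s), the approximation is c_4 = 1.406875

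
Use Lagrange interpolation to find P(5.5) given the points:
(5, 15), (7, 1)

Lagrange interpolation formula:
P(x) = Σ yᵢ × Lᵢ(x)
where Lᵢ(x) = Π_{j≠i} (x - xⱼ)/(xᵢ - xⱼ)

L_0(5.5) = (5.5 - 7)/(5 - 7) = 0.750000
L_1(5.5) = (5.5 - 5)/(7 - 5) = 0.250000

P(5.5) = 15×L_0(5.5) + 1×L_1(5.5)
P(5.5) = 11.500000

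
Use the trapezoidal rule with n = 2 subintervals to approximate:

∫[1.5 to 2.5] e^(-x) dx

f(x) = e^(-x)
a = 1.5, b = 2.5, n = 2
h = (b - a)/n = 0.500000

Trapezoidal rule: (h/2)[f(x₀) + 2f(x₁) + 2f(x₂) + ... + f(xₙ)]

x_0 = 1.5000, f(x_0) = 0.223130, coefficient = 1
x_1 = 2.0000, f(x_1) = 0.135335, coefficient = 2
x_2 = 2.5000, f(x_2) = 0.082085, coefficient = 1

I ≈ (0.500000/2) × 0.575886 = 0.143971
Exact value: 0.141045
Error: 0.002926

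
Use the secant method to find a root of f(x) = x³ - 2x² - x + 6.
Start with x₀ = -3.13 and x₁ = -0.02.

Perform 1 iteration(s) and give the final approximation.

f(x) = x³ - 2x² - x + 6
x₀ = -3.13, x₁ = -0.02

Secant formula: x_{n+1} = x_n - f(x_n)(x_n - x_{n-1})/(f(x_n) - f(x_{n-1}))

Iteration 1:
  f(-3.130000) = -41.128097
  f(-0.020000) = 6.019192
  x_2 = -0.020000 - 6.019192×(-0.020000 - (-3.130000))/(6.019192 - (-41.128097))
       = -0.417047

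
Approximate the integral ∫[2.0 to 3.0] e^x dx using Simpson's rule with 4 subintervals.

f(x) = e^x
a = 2.0, b = 3.0, n = 4
h = (b - a)/n = 0.250000

Simpson's rule: (h/3)[f(x₀) + 4f(x₁) + 2f(x₂) + ... + f(xₙ)]

x_0 = 2.0000, f(x_0) = 7.389056, coefficient = 1
x_1 = 2.2500, f(x_1) = 9.487736, coefficient = 4
x_2 = 2.5000, f(x_2) = 12.182494, coefficient = 2
x_3 = 2.7500, f(x_3) = 15.642632, coefficient = 4
x_4 = 3.0000, f(x_4) = 20.085537, coefficient = 1

I ≈ (0.250000/3) × 152.361052 = 12.696754
Exact value: 12.696481
Error: 0.000273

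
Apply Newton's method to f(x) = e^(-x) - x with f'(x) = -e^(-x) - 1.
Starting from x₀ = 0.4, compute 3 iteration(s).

f(x) = e^(-x) - x
f'(x) = -e^(-x) - 1
x₀ = 0.4

Newton-Raphson formula: x_{n+1} = x_n - f(x_n)/f'(x_n)

Iteration 1:
  f(0.400000) = 0.270320
  f'(0.400000) = -1.670320
  x_1 = 0.400000 - 0.270320/(-1.670320) = 0.561837
Iteration 2:
  f(0.561837) = 0.008323
  f'(0.561837) = -1.570161
  x_2 = 0.561837 - 0.008323/(-1.570161) = 0.567138
Iteration 3:
  f(0.567138) = 0.000008
  f'(0.567138) = -1.567146
  x_3 = 0.567138 - 0.000008/(-1.567146) = 0.567143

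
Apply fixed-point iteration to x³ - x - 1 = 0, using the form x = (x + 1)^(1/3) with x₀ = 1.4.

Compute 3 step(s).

Equation: x³ - x - 1 = 0
Fixed-point form: x = (x + 1)^(1/3)
x₀ = 1.4

x_1 = g(1.400000) = 1.338866
x_2 = g(1.338866) = 1.327400
x_3 = g(1.327400) = 1.325227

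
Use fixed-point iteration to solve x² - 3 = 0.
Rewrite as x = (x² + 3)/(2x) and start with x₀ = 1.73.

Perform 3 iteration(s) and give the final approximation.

Equation: x² - 3 = 0
Fixed-point form: x = (x² + 3)/(2x)
x₀ = 1.73

x_1 = g(1.730000) = 1.732052
x_2 = g(1.732052) = 1.732051
x_3 = g(1.732051) = 1.732051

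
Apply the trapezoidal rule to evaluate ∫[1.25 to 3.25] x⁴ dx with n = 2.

f(x) = x⁴
a = 1.25, b = 3.25, n = 2
h = (b - a)/n = 1.000000

Trapezoidal rule: (h/2)[f(x₀) + 2f(x₁) + 2f(x₂) + ... + f(xₙ)]

x_0 = 1.2500, f(x_0) = 2.441406, coefficient = 1
x_1 = 2.2500, f(x_1) = 25.628906, coefficient = 2
x_2 = 3.2500, f(x_2) = 111.566406, coefficient = 1

I ≈ (1.000000/2) × 165.265625 = 82.632812
Exact value: 71.907813
Error: 10.725000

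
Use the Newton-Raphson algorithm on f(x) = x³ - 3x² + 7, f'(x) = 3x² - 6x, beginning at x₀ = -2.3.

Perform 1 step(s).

f(x) = x³ - 3x² + 7
f'(x) = 3x² - 6x
x₀ = -2.3

Newton-Raphson formula: x_{n+1} = x_n - f(x_n)/f'(x_n)

Iteration 1:
  f(-2.300000) = -21.037000
  f'(-2.300000) = 29.670000
  x_1 = -2.300000 - (-21.037000)/29.670000 = -1.590967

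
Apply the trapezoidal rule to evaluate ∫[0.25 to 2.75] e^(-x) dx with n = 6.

f(x) = e^(-x)
a = 0.25, b = 2.75, n = 6
h = (b - a)/n = 0.416667

Trapezoidal rule: (h/2)[f(x₀) + 2f(x₁) + 2f(x₂) + ... + f(xₙ)]

x_0 = 0.2500, f(x_0) = 0.778801, coefficient = 1
x_1 = 0.6667, f(x_1) = 0.513417, coefficient = 2
x_2 = 1.0833, f(x_2) = 0.338465, coefficient = 2
x_3 = 1.5000, f(x_3) = 0.223130, coefficient = 2
x_4 = 1.9167, f(x_4) = 0.147096, coefficient = 2
x_5 = 2.3333, f(x_5) = 0.096972, coefficient = 2
x_6 = 2.7500, f(x_6) = 0.063928, coefficient = 1

I ≈ (0.416667/2) × 3.480891 = 0.725186
Exact value: 0.714873
Error: 0.010313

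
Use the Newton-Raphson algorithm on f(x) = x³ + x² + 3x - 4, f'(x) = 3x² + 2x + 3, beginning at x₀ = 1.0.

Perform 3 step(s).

f(x) = x³ + x² + 3x - 4
f'(x) = 3x² + 2x + 3
x₀ = 1.0

Newton-Raphson formula: x_{n+1} = x_n - f(x_n)/f'(x_n)

Iteration 1:
  f(1.000000) = 1.000000
  f'(1.000000) = 8.000000
  x_1 = 1.000000 - 1.000000/8.000000 = 0.875000
Iteration 2:
  f(0.875000) = 0.060547
  f'(0.875000) = 7.046875
  x_2 = 0.875000 - 0.060547/7.046875 = 0.866408
Iteration 3:
  f(0.866408) = 0.000267
  f'(0.866408) = 6.984804
  x_3 = 0.866408 - 0.000267/6.984804 = 0.866370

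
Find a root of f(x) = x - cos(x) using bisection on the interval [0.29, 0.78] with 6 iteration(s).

f(x) = x - cos(x)
Initial interval: [0.29, 0.78]

Iteration 1:
  c_1 = (0.290000 + 0.780000)/2 = 0.535000
  f(c_1) = f(0.535000) = -0.325269
  f(a) × f(c) ≥ 0, new interval: [0.535000, 0.780000]
Iteration 2:
  c_2 = (0.535000 + 0.780000)/2 = 0.657500
  f(c_2) = f(0.657500) = -0.134023
  f(a) × f(c) ≥ 0, new interval: [0.657500, 0.780000]
Iteration 3:
  c_3 = (0.657500 + 0.780000)/2 = 0.718750
  f(c_3) = f(0.718750) = -0.033879
  f(a) × f(c) ≥ 0, new interval: [0.718750, 0.780000]
Iteration 4:
  c_4 = (0.718750 + 0.780000)/2 = 0.749375
  f(c_4) = f(0.749375) = 0.017260
  f(a) × f(c) < 0, new interval: [0.718750, 0.749375]
Iteration 5:
  c_5 = (0.718750 + 0.749375)/2 = 0.734063
  f(c_5) = f(0.734063) = -0.008397
  f(a) × f(c) ≥ 0, new interval: [0.734063, 0.749375]
Iteration 6:
  c_6 = (0.734063 + 0.749375)/2 = 0.741719
  f(c_6) = f(0.741719) = 0.004410
  f(a) × f(c) < 0, new interval: [0.734063, 0.741719]

After 6 iteration(s), the approximation is c_6 = 0.741719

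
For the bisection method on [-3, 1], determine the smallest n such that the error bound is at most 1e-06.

We need (b-a)/2^n ≤ 1e-06
(1 - (-3))/2^n ≤ 1e-06
4/2^n ≤ 1e-06
2^n ≥ 4000000
n ≥ log₂(4000000) = 21.93
n ≥ 22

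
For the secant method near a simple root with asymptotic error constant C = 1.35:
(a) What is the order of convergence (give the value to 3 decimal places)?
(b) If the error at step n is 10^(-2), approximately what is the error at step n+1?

(a) Secant method has superlinear convergence with order φ = (1+√5)/2 ≈ 1.618.
    This means |e_{n+1}| ≈ C|e_n|^1.618.

(b) With |e_n| = 10^(-2) and C = 1.35:
    |e_{n+1}| ≈ 1.35 × (10^(-2))^1.618 = 1.35 × 10^(-3.24)

(a) ≈ 1.618 (golden ratio); (b) |e_{n+1}| ≈ 7.839e-04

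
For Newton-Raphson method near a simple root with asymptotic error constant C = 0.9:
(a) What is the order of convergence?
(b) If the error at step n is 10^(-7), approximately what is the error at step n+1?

(a) Newton-Raphson has quadratic (order 2) convergence near simple roots.
    This means |e_{n+1}| ≈ C|e_n|².

(b) With |e_n| = 10^(-7) and C = 0.9:
    |e_{n+1}| ≈ 0.9 × (10^(-7))² = 0.9 × 10^(-14)

(a) 2 (quadratic); (b) |e_{n+1}| ≈ 9.000e-15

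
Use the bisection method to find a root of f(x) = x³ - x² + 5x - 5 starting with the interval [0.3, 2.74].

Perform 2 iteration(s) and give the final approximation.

f(x) = x³ - x² + 5x - 5
Initial interval: [0.3, 2.74]

Iteration 1:
  c_1 = (0.300000 + 2.740000)/2 = 1.520000
  f(c_1) = f(1.520000) = 3.801408
  f(a) × f(c) < 0, new interval: [0.300000, 1.520000]
Iteration 2:
  c_2 = (0.300000 + 1.520000)/2 = 0.910000
  f(c_2) = f(0.910000) = -0.524529
  f(a) × f(c) ≥ 0, new interval: [0.910000, 1.520000]

After 2 iteration(s), the approximation is c_2 = 0.910000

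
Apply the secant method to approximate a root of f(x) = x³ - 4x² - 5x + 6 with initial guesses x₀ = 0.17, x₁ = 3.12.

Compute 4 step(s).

f(x) = x³ - 4x² - 5x + 6
x₀ = 0.17, x₁ = 3.12

Secant formula: x_{n+1} = x_n - f(x_n)(x_n - x_{n-1})/(f(x_n) - f(x_{n-1}))

Iteration 1:
  f(0.170000) = 5.039313
  f(3.120000) = -18.166272
  x_2 = 3.120000 - (-18.166272)×(3.120000 - 0.170000)/(-18.166272 - 5.039313)
       = 0.810620
Iteration 2:
  f(3.120000) = -18.166272
  f(0.810620) = -0.148862
  x_3 = 0.810620 - (-0.148862)×(0.810620 - 3.120000)/(-0.148862 - (-18.166272))
       = 0.791540
Iteration 3:
  f(0.810620) = -0.148862
  f(0.791540) = 0.032084
  x_4 = 0.791540 - 0.032084×(0.791540 - 0.810620)/(0.032084 - (-0.148862))
       = 0.794923
Iteration 4:
  f(0.791540) = 0.032084
  f(0.794923) = 0.000085
  x_5 = 0.794923 - 0.000085×(0.794923 - 0.791540)/(0.000085 - 0.032084)
       = 0.794932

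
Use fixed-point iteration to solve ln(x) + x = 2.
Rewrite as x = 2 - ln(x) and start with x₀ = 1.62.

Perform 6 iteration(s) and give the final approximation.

Equation: ln(x) + x = 2
Fixed-point form: x = 2 - ln(x)
x₀ = 1.62

x_1 = g(1.620000) = 1.517574
x_2 = g(1.517574) = 1.582887
x_3 = g(1.582887) = 1.540750
x_4 = g(1.540750) = 1.567731
x_5 = g(1.567731) = 1.550371
x_6 = g(1.550371) = 1.561506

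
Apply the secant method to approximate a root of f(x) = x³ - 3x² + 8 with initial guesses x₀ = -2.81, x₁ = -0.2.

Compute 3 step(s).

f(x) = x³ - 3x² + 8
x₀ = -2.81, x₁ = -0.2

Secant formula: x_{n+1} = x_n - f(x_n)(x_n - x_{n-1})/(f(x_n) - f(x_{n-1}))

Iteration 1:
  f(-2.810000) = -37.876341
  f(-0.200000) = 7.872000
  x_2 = -0.200000 - 7.872000×(-0.200000 - (-2.810000))/(7.872000 - (-37.876341))
       = -0.649107
Iteration 2:
  f(-0.200000) = 7.872000
  f(-0.649107) = 6.462483
  x_3 = -0.649107 - 6.462483×(-0.649107 - (-0.200000))/(6.462483 - 7.872000)
       = -2.708217
Iteration 3:
  f(-0.649107) = 6.462483
  f(-2.708217) = -33.866577
  x_4 = -2.708217 - (-33.866577)×(-2.708217 - (-0.649107))/(-33.866577 - 6.462483)
       = -0.979067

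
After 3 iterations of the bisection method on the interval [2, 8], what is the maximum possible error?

Bisection error bound: |error| ≤ (b-a)/2^n
|error| ≤ (8 - 2)/2^3 = 6/2^3
|error| ≤ 0.7500000000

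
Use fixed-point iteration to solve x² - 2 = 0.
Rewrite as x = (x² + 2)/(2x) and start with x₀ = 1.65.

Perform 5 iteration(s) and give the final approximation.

Equation: x² - 2 = 0
Fixed-point form: x = (x² + 2)/(2x)
x₀ = 1.65

x_1 = g(1.650000) = 1.431061
x_2 = g(1.431061) = 1.414313
x_3 = g(1.414313) = 1.414214
x_4 = g(1.414214) = 1.414214
x_5 = g(1.414214) = 1.414214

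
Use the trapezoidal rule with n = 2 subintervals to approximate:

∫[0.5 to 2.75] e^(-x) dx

f(x) = e^(-x)
a = 0.5, b = 2.75, n = 2
h = (b - a)/n = 1.125000

Trapezoidal rule: (h/2)[f(x₀) + 2f(x₁) + 2f(x₂) + ... + f(xₙ)]

x_0 = 0.5000, f(x_0) = 0.606531, coefficient = 1
x_1 = 1.6250, f(x_1) = 0.196912, coefficient = 2
x_2 = 2.7500, f(x_2) = 0.063928, coefficient = 1

I ≈ (1.125000/2) × 1.064282 = 0.598659
Exact value: 0.542603
Error: 0.056056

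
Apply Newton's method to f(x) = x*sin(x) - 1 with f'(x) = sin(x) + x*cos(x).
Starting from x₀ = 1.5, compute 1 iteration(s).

f(x) = x*sin(x) - 1
f'(x) = sin(x) + x*cos(x)
x₀ = 1.5

Newton-Raphson formula: x_{n+1} = x_n - f(x_n)/f'(x_n)

Iteration 1:
  f(1.500000) = 0.496242
  f'(1.500000) = 1.103601
  x_1 = 1.500000 - 0.496242/1.103601 = 1.050342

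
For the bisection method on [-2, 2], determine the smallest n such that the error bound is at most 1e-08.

We need (b-a)/2^n ≤ 1e-08
(2 - (-2))/2^n ≤ 1e-08
4/2^n ≤ 1e-08
2^n ≥ 400000000
n ≥ log₂(400000000) = 28.58
n ≥ 29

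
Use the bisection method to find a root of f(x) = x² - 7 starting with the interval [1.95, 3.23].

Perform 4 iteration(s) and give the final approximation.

f(x) = x² - 7
Initial interval: [1.95, 3.23]

Iteration 1:
  c_1 = (1.950000 + 3.230000)/2 = 2.590000
  f(c_1) = f(2.590000) = -0.291900
  f(a) × f(c) ≥ 0, new interval: [2.590000, 3.230000]
Iteration 2:
  c_2 = (2.590000 + 3.230000)/2 = 2.910000
  f(c_2) = f(2.910000) = 1.468100
  f(a) × f(c) < 0, new interval: [2.590000, 2.910000]
Iteration 3:
  c_3 = (2.590000 + 2.910000)/2 = 2.750000
  f(c_3) = f(2.750000) = 0.562500
  f(a) × f(c) < 0, new interval: [2.590000, 2.750000]
Iteration 4:
  c_4 = (2.590000 + 2.750000)/2 = 2.670000
  f(c_4) = f(2.670000) = 0.128900
  f(a) × f(c) < 0, new interval: [2.590000, 2.670000]

After 4 iteration(s), the approximation is c_4 = 2.670000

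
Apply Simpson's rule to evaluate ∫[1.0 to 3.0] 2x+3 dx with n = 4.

f(x) = 2x+3
a = 1.0, b = 3.0, n = 4
h = (b - a)/n = 0.500000

Simpson's rule: (h/3)[f(x₀) + 4f(x₁) + 2f(x₂) + ... + f(xₙ)]

x_0 = 1.0000, f(x_0) = 5.000000, coefficient = 1
x_1 = 1.5000, f(x_1) = 6.000000, coefficient = 4
x_2 = 2.0000, f(x_2) = 7.000000, coefficient = 2
x_3 = 2.5000, f(x_3) = 8.000000, coefficient = 4
x_4 = 3.0000, f(x_4) = 9.000000, coefficient = 1

I ≈ (0.500000/3) × 84.000000 = 14.000000
Exact value: 14.000000
Error: 0.000000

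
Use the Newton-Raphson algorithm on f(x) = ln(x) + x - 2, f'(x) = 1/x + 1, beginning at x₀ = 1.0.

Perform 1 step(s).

f(x) = ln(x) + x - 2
f'(x) = 1/x + 1
x₀ = 1.0

Newton-Raphson formula: x_{n+1} = x_n - f(x_n)/f'(x_n)

Iteration 1:
  f(1.000000) = -1.000000
  f'(1.000000) = 2.000000
  x_1 = 1.000000 - (-1.000000)/2.000000 = 1.500000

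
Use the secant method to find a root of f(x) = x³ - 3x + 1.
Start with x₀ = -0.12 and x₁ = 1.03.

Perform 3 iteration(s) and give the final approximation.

f(x) = x³ - 3x + 1
x₀ = -0.12, x₁ = 1.03

Secant formula: x_{n+1} = x_n - f(x_n)(x_n - x_{n-1})/(f(x_n) - f(x_{n-1}))

Iteration 1:
  f(-0.120000) = 1.358272
  f(1.030000) = -0.997273
  x_2 = 1.030000 - (-0.997273)×(1.030000 - (-0.120000))/(-0.997273 - 1.358272)
       = 0.543122
Iteration 2:
  f(1.030000) = -0.997273
  f(0.543122) = -0.469154
  x_3 = 0.543122 - (-0.469154)×(0.543122 - 1.030000)/(-0.469154 - (-0.997273))
       = 0.110603
Iteration 3:
  f(0.543122) = -0.469154
  f(0.110603) = 0.669543
  x_4 = 0.110603 - 0.669543×(0.110603 - 0.543122)/(0.669543 - (-0.469154))
       = 0.364920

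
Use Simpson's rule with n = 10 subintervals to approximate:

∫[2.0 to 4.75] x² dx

f(x) = x²
a = 2.0, b = 4.75, n = 10
h = (b - a)/n = 0.275000

Simpson's rule: (h/3)[f(x₀) + 4f(x₁) + 2f(x₂) + ... + f(xₙ)]

x_0 = 2.0000, f(x_0) = 4.000000, coefficient = 1
x_1 = 2.2750, f(x_1) = 5.175625, coefficient = 4
x_2 = 2.5500, f(x_2) = 6.502500, coefficient = 2
x_3 = 2.8250, f(x_3) = 7.980625, coefficient = 4
x_4 = 3.1000, f(x_4) = 9.610000, coefficient = 2
x_5 = 3.3750, f(x_5) = 11.390625, coefficient = 4
x_6 = 3.6500, f(x_6) = 13.322500, coefficient = 2
x_7 = 3.9250, f(x_7) = 15.405625, coefficient = 4
x_8 = 4.2000, f(x_8) = 17.640000, coefficient = 2
x_9 = 4.4750, f(x_9) = 20.025625, coefficient = 4
x_10 = 4.7500, f(x_10) = 22.562500, coefficient = 1

I ≈ (0.275000/3) × 360.625000 = 33.057292
Exact value: 33.057292
Error: 0.000000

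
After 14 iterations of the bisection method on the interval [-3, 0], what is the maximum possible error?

Bisection error bound: |error| ≤ (b-a)/2^n
|error| ≤ (0 - (-3))/2^14 = 3/2^14
|error| ≤ 0.0001831055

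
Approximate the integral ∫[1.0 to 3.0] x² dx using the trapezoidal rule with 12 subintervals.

f(x) = x²
a = 1.0, b = 3.0, n = 12
h = (b - a)/n = 0.166667

Trapezoidal rule: (h/2)[f(x₀) + 2f(x₁) + 2f(x₂) + ... + f(xₙ)]

x_0 = 1.0000, f(x_0) = 1.000000, coefficient = 1
x_1 = 1.1667, f(x_1) = 1.361111, coefficient = 2
x_2 = 1.3333, f(x_2) = 1.777778, coefficient = 2
x_3 = 1.5000, f(x_3) = 2.250000, coefficient = 2
x_4 = 1.6667, f(x_4) = 2.777778, coefficient = 2
x_5 = 1.8333, f(x_5) = 3.361111, coefficient = 2
x_6 = 2.0000, f(x_6) = 4.000000, coefficient = 2
x_7 = 2.1667, f(x_7) = 4.694444, coefficient = 2
x_8 = 2.3333, f(x_8) = 5.444444, coefficient = 2
x_9 = 2.5000, f(x_9) = 6.250000, coefficient = 2
x_10 = 2.6667, f(x_10) = 7.111111, coefficient = 2
x_11 = 2.8333, f(x_11) = 8.027778, coefficient = 2
x_12 = 3.0000, f(x_12) = 9.000000, coefficient = 1

I ≈ (0.166667/2) × 104.111111 = 8.675926
Exact value: 8.666667
Error: 0.009259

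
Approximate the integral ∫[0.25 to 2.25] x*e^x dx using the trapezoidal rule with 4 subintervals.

f(x) = x*e^x
a = 0.25, b = 2.25, n = 4
h = (b - a)/n = 0.500000

Trapezoidal rule: (h/2)[f(x₀) + 2f(x₁) + 2f(x₂) + ... + f(xₙ)]

x_0 = 0.2500, f(x_0) = 0.321006, coefficient = 1
x_1 = 0.7500, f(x_1) = 1.587750, coefficient = 2
x_2 = 1.2500, f(x_2) = 4.362929, coefficient = 2
x_3 = 1.7500, f(x_3) = 10.070555, coefficient = 2
x_4 = 2.2500, f(x_4) = 21.347406, coefficient = 1

I ≈ (0.500000/2) × 53.710879 = 13.427720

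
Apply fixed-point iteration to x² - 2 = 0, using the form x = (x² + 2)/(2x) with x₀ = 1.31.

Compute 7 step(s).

Equation: x² - 2 = 0
Fixed-point form: x = (x² + 2)/(2x)
x₀ = 1.31

x_1 = g(1.310000) = 1.418359
x_2 = g(1.418359) = 1.414220
x_3 = g(1.414220) = 1.414214
x_4 = g(1.414214) = 1.414214
x_5 = g(1.414214) = 1.414214
x_6 = g(1.414214) = 1.414214
x_7 = g(1.414214) = 1.414214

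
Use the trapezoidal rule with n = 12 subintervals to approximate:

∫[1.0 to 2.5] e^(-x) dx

f(x) = e^(-x)
a = 1.0, b = 2.5, n = 12
h = (b - a)/n = 0.125000

Trapezoidal rule: (h/2)[f(x₀) + 2f(x₁) + 2f(x₂) + ... + f(xₙ)]

x_0 = 1.0000, f(x_0) = 0.367879, coefficient = 1
x_1 = 1.1250, f(x_1) = 0.324652, coefficient = 2
x_2 = 1.2500, f(x_2) = 0.286505, coefficient = 2
x_3 = 1.3750, f(x_3) = 0.252840, coefficient = 2
x_4 = 1.5000, f(x_4) = 0.223130, coefficient = 2
x_5 = 1.6250, f(x_5) = 0.196912, coefficient = 2
x_6 = 1.7500, f(x_6) = 0.173774, coefficient = 2
x_7 = 1.8750, f(x_7) = 0.153355, coefficient = 2
x_8 = 2.0000, f(x_8) = 0.135335, coefficient = 2
x_9 = 2.1250, f(x_9) = 0.119433, coefficient = 2
x_10 = 2.2500, f(x_10) = 0.105399, coefficient = 2
x_11 = 2.3750, f(x_11) = 0.093014, coefficient = 2
x_12 = 2.5000, f(x_12) = 0.082085, coefficient = 1

I ≈ (0.125000/2) × 4.578664 = 0.286166
Exact value: 0.285794
Error: 0.000372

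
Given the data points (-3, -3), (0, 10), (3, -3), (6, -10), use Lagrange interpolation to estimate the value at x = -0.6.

Lagrange interpolation formula:
P(x) = Σ yᵢ × Lᵢ(x)
where Lᵢ(x) = Π_{j≠i} (x - xⱼ)/(xᵢ - xⱼ)

L_0(-0.6) = (-0.6 - 0)/(-3 - 0) × (-0.6 - 3)/(-3 - 3) × (-0.6 - 6)/(-3 - 6) = 0.088000
L_1(-0.6) = (-0.6 - (-3))/(0 - (-3)) × (-0.6 - 3)/(0 - 3) × (-0.6 - 6)/(0 - 6) = 1.056000
L_2(-0.6) = (-0.6 - (-3))/(3 - (-3)) × (-0.6 - 0)/(3 - 0) × (-0.6 - 6)/(3 - 6) = -0.176000
L_3(-0.6) = (-0.6 - (-3))/(6 - (-3)) × (-0.6 - 0)/(6 - 0) × (-0.6 - 3)/(6 - 3) = 0.032000

P(-0.6) = (-3)×L_0(-0.6) + 10×L_1(-0.6) + (-3)×L_2(-0.6) + (-10)×L_3(-0.6)
P(-0.6) = 10.504000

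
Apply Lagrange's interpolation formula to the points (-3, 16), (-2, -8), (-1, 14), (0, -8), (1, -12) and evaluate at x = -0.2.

Lagrange interpolation formula:
P(x) = Σ yᵢ × Lᵢ(x)
where Lᵢ(x) = Π_{j≠i} (x - xⱼ)/(xᵢ - xⱼ)

L_0(-0.2) = (-0.2 - (-2))/(-3 - (-2)) × (-0.2 - (-1))/(-3 - (-1)) × (-0.2 - 0)/(-3 - 0) × (-0.2 - 1)/(-3 - 1) = 0.014400
L_1(-0.2) = (-0.2 - (-3))/(-2 - (-3)) × (-0.2 - (-1))/(-2 - (-1)) × (-0.2 - 0)/(-2 - 0) × (-0.2 - 1)/(-2 - 1) = -0.089600
L_2(-0.2) = (-0.2 - (-3))/(-1 - (-3)) × (-0.2 - (-2))/(-1 - (-2)) × (-0.2 - 0)/(-1 - 0) × (-0.2 - 1)/(-1 - 1) = 0.302400
L_3(-0.2) = (-0.2 - (-3))/(0 - (-3)) × (-0.2 - (-2))/(0 - (-2)) × (-0.2 - (-1))/(0 - (-1)) × (-0.2 - 1)/(0 - 1) = 0.806400
L_4(-0.2) = (-0.2 - (-3))/(1 - (-3)) × (-0.2 - (-2))/(1 - (-2)) × (-0.2 - (-1))/(1 - (-1)) × (-0.2 - 0)/(1 - 0) = -0.033600

P(-0.2) = 16×L_0(-0.2) + (-8)×L_1(-0.2) + 14×L_2(-0.2) + (-8)×L_3(-0.2) + (-12)×L_4(-0.2)
P(-0.2) = -0.867200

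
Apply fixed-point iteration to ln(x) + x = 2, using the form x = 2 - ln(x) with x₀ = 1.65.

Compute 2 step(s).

Equation: ln(x) + x = 2
Fixed-point form: x = 2 - ln(x)
x₀ = 1.65

x_1 = g(1.650000) = 1.499225
x_2 = g(1.499225) = 1.595052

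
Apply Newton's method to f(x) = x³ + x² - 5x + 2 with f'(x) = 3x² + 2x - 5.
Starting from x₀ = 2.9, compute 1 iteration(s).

f(x) = x³ + x² - 5x + 2
f'(x) = 3x² + 2x - 5
x₀ = 2.9

Newton-Raphson formula: x_{n+1} = x_n - f(x_n)/f'(x_n)

Iteration 1:
  f(2.900000) = 20.299000
  f'(2.900000) = 26.030000
  x_1 = 2.900000 - 20.299000/26.030000 = 2.120169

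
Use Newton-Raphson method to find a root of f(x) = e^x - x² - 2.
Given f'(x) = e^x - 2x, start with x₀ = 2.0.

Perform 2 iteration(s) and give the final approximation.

f(x) = e^x - x² - 2
f'(x) = e^x - 2x
x₀ = 2.0

Newton-Raphson formula: x_{n+1} = x_n - f(x_n)/f'(x_n)

Iteration 1:
  f(2.000000) = 1.389056
  f'(2.000000) = 3.389056
  x_1 = 2.000000 - 1.389056/3.389056 = 1.590135
Iteration 2:
  f(1.590135) = 0.375881
  f'(1.590135) = 1.724140
  x_2 = 1.590135 - 0.375881/1.724140 = 1.372124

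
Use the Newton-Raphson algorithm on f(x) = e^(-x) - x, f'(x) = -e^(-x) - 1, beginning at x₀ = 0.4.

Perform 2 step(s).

f(x) = e^(-x) - x
f'(x) = -e^(-x) - 1
x₀ = 0.4

Newton-Raphson formula: x_{n+1} = x_n - f(x_n)/f'(x_n)

Iteration 1:
  f(0.400000) = 0.270320
  f'(0.400000) = -1.670320
  x_1 = 0.400000 - 0.270320/(-1.670320) = 0.561837
Iteration 2:
  f(0.561837) = 0.008323
  f'(0.561837) = -1.570161
  x_2 = 0.561837 - 0.008323/(-1.570161) = 0.567138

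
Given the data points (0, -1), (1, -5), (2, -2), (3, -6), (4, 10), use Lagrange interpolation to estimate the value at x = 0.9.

Lagrange interpolation formula:
P(x) = Σ yᵢ × Lᵢ(x)
where Lᵢ(x) = Π_{j≠i} (x - xⱼ)/(xᵢ - xⱼ)

L_0(0.9) = (0.9 - 1)/(0 - 1) × (0.9 - 2)/(0 - 2) × (0.9 - 3)/(0 - 3) × (0.9 - 4)/(0 - 4) = 0.029837
L_1(0.9) = (0.9 - 0)/(1 - 0) × (0.9 - 2)/(1 - 2) × (0.9 - 3)/(1 - 3) × (0.9 - 4)/(1 - 4) = 1.074150
L_2(0.9) = (0.9 - 0)/(2 - 0) × (0.9 - 1)/(2 - 1) × (0.9 - 3)/(2 - 3) × (0.9 - 4)/(2 - 4) = -0.146475
L_3(0.9) = (0.9 - 0)/(3 - 0) × (0.9 - 1)/(3 - 1) × (0.9 - 2)/(3 - 2) × (0.9 - 4)/(3 - 4) = 0.051150
L_4(0.9) = (0.9 - 0)/(4 - 0) × (0.9 - 1)/(4 - 1) × (0.9 - 2)/(4 - 2) × (0.9 - 3)/(4 - 3) = -0.008662

P(0.9) = (-1)×L_0(0.9) + (-5)×L_1(0.9) + (-2)×L_2(0.9) + (-6)×L_3(0.9) + 10×L_4(0.9)
P(0.9) = -5.501163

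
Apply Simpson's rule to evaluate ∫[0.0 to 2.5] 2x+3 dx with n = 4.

f(x) = 2x+3
a = 0.0, b = 2.5, n = 4
h = (b - a)/n = 0.625000

Simpson's rule: (h/3)[f(x₀) + 4f(x₁) + 2f(x₂) + ... + f(xₙ)]

x_0 = 0.0000, f(x_0) = 3.000000, coefficient = 1
x_1 = 0.6250, f(x_1) = 4.250000, coefficient = 4
x_2 = 1.2500, f(x_2) = 5.500000, coefficient = 2
x_3 = 1.8750, f(x_3) = 6.750000, coefficient = 4
x_4 = 2.5000, f(x_4) = 8.000000, coefficient = 1

I ≈ (0.625000/3) × 66.000000 = 13.750000
Exact value: 13.750000
Error: 0.000000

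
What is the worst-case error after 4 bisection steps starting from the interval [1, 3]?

Bisection error bound: |error| ≤ (b-a)/2^n
|error| ≤ (3 - 1)/2^4 = 2/2^4
|error| ≤ 0.1250000000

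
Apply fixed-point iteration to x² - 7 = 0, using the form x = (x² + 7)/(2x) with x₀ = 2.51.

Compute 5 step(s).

Equation: x² - 7 = 0
Fixed-point form: x = (x² + 7)/(2x)
x₀ = 2.51

x_1 = g(2.510000) = 2.649422
x_2 = g(2.649422) = 2.645754
x_3 = g(2.645754) = 2.645751
x_4 = g(2.645751) = 2.645751
x_5 = g(2.645751) = 2.645751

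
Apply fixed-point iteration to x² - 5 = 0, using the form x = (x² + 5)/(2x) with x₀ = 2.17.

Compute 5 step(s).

Equation: x² - 5 = 0
Fixed-point form: x = (x² + 5)/(2x)
x₀ = 2.17

x_1 = g(2.170000) = 2.237074
x_2 = g(2.237074) = 2.236068
x_3 = g(2.236068) = 2.236068
x_4 = g(2.236068) = 2.236068
x_5 = g(2.236068) = 2.236068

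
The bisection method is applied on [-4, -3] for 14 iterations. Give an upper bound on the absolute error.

Bisection error bound: |error| ≤ (b-a)/2^n
|error| ≤ (-3 - (-4))/2^14 = 1/2^14
|error| ≤ 0.0000610352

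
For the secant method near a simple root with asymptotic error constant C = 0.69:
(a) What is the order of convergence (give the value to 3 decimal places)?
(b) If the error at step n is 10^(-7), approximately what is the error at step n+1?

(a) Secant method has superlinear convergence with order φ = (1+√5)/2 ≈ 1.618.
    This means |e_{n+1}| ≈ C|e_n|^1.618.

(b) With |e_n| = 10^(-7) and C = 0.69:
    |e_{n+1}| ≈ 0.69 × (10^(-7))^1.618 = 0.69 × 10^(-11.33)

(a) ≈ 1.618 (golden ratio); (b) |e_{n+1}| ≈ 3.255e-12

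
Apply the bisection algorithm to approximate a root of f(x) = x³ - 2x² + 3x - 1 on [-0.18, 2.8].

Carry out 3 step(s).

f(x) = x³ - 2x² + 3x - 1
Initial interval: [-0.18, 2.8]

Iteration 1:
  c_1 = (-0.180000 + 2.800000)/2 = 1.310000
  f(c_1) = f(1.310000) = 1.745891
  f(a) × f(c) < 0, new interval: [-0.180000, 1.310000]
Iteration 2:
  c_2 = (-0.180000 + 1.310000)/2 = 0.565000
  f(c_2) = f(0.565000) = 0.236912
  f(a) × f(c) < 0, new interval: [-0.180000, 0.565000]
Iteration 3:
  c_3 = (-0.180000 + 0.565000)/2 = 0.192500
  f(c_3) = f(0.192500) = -0.489479
  f(a) × f(c) ≥ 0, new interval: [0.192500, 0.565000]

After 3 iteration(s), the approximation is c_3 = 0.192500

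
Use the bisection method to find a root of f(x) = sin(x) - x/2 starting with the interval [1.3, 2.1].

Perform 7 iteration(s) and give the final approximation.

f(x) = sin(x) - x/2
Initial interval: [1.3, 2.1]

Iteration 1:
  c_1 = (1.300000 + 2.100000)/2 = 1.700000
  f(c_1) = f(1.700000) = 0.141665
  f(a) × f(c) ≥ 0, new interval: [1.700000, 2.100000]
Iteration 2:
  c_2 = (1.700000 + 2.100000)/2 = 1.900000
  f(c_2) = f(1.900000) = -0.003700
  f(a) × f(c) < 0, new interval: [1.700000, 1.900000]
Iteration 3:
  c_3 = (1.700000 + 1.900000)/2 = 1.800000
  f(c_3) = f(1.800000) = 0.073848
  f(a) × f(c) ≥ 0, new interval: [1.800000, 1.900000]
Iteration 4:
  c_4 = (1.800000 + 1.900000)/2 = 1.850000
  f(c_4) = f(1.850000) = 0.036275
  f(a) × f(c) ≥ 0, new interval: [1.850000, 1.900000]
Iteration 5:
  c_5 = (1.850000 + 1.900000)/2 = 1.875000
  f(c_5) = f(1.875000) = 0.016586
  f(a) × f(c) ≥ 0, new interval: [1.875000, 1.900000]
Iteration 6:
  c_6 = (1.875000 + 1.900000)/2 = 1.887500
  f(c_6) = f(1.887500) = 0.006517
  f(a) × f(c) ≥ 0, new interval: [1.887500, 1.900000]
Iteration 7:
  c_7 = (1.887500 + 1.900000)/2 = 1.893750
  f(c_7) = f(1.893750) = 0.001427
  f(a) × f(c) ≥ 0, new interval: [1.893750, 1.900000]

After 7 iteration(s), the approximation is c_7 = 1.893750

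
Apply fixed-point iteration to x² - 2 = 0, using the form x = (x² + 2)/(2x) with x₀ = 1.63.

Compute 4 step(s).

Equation: x² - 2 = 0
Fixed-point form: x = (x² + 2)/(2x)
x₀ = 1.63

x_1 = g(1.630000) = 1.428497
x_2 = g(1.428497) = 1.414285
x_3 = g(1.414285) = 1.414214
x_4 = g(1.414214) = 1.414214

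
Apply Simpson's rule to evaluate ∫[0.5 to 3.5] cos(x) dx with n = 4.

f(x) = cos(x)
a = 0.5, b = 3.5, n = 4
h = (b - a)/n = 0.750000

Simpson's rule: (h/3)[f(x₀) + 4f(x₁) + 2f(x₂) + ... + f(xₙ)]

x_0 = 0.5000, f(x_0) = 0.877583, coefficient = 1
x_1 = 1.2500, f(x_1) = 0.315322, coefficient = 4
x_2 = 2.0000, f(x_2) = -0.416147, coefficient = 2
x_3 = 2.7500, f(x_3) = -0.924302, coefficient = 4
x_4 = 3.5000, f(x_4) = -0.936457, coefficient = 1

I ≈ (0.750000/3) × -3.327088 = -0.831772
Exact value: -0.830209
Error: 0.001563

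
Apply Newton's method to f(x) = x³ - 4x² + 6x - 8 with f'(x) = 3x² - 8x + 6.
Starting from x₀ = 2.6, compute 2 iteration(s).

f(x) = x³ - 4x² + 6x - 8
f'(x) = 3x² - 8x + 6
x₀ = 2.6

Newton-Raphson formula: x_{n+1} = x_n - f(x_n)/f'(x_n)

Iteration 1:
  f(2.600000) = -1.864000
  f'(2.600000) = 5.480000
  x_1 = 2.600000 - (-1.864000)/5.480000 = 2.940146
Iteration 2:
  f(2.940146) = 0.479012
  f'(2.940146) = 8.412207
  x_2 = 2.940146 - 0.479012/8.412207 = 2.883204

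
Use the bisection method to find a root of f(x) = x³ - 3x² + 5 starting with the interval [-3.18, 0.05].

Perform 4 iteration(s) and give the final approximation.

f(x) = x³ - 3x² + 5
Initial interval: [-3.18, 0.05]

Iteration 1:
  c_1 = (-3.180000 + 0.050000)/2 = -1.565000
  f(c_1) = f(-1.565000) = -6.180712
  f(a) × f(c) ≥ 0, new interval: [-1.565000, 0.050000]
Iteration 2:
  c_2 = (-1.565000 + 0.050000)/2 = -0.757500
  f(c_2) = f(-0.757500) = 2.843923
  f(a) × f(c) < 0, new interval: [-1.565000, -0.757500]
Iteration 3:
  c_3 = (-1.565000 + (-0.757500))/2 = -1.161250
  f(c_3) = f(-1.161250) = -0.611452
  f(a) × f(c) ≥ 0, new interval: [-1.161250, -0.757500]
Iteration 4:
  c_4 = (-1.161250 + (-0.757500))/2 = -0.959375
  f(c_4) = f(-0.959375) = 1.355790
  f(a) × f(c) < 0, new interval: [-1.161250, -0.959375]

After 4 iteration(s), the approximation is c_4 = -0.959375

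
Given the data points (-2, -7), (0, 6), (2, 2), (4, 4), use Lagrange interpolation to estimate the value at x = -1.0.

Lagrange interpolation formula:
P(x) = Σ yᵢ × Lᵢ(x)
where Lᵢ(x) = Π_{j≠i} (x - xⱼ)/(xᵢ - xⱼ)

L_0(-1.0) = (-1.0 - 0)/(-2 - 0) × (-1.0 - 2)/(-2 - 2) × (-1.0 - 4)/(-2 - 4) = 0.312500
L_1(-1.0) = (-1.0 - (-2))/(0 - (-2)) × (-1.0 - 2)/(0 - 2) × (-1.0 - 4)/(0 - 4) = 0.937500
L_2(-1.0) = (-1.0 - (-2))/(2 - (-2)) × (-1.0 - 0)/(2 - 0) × (-1.0 - 4)/(2 - 4) = -0.312500
L_3(-1.0) = (-1.0 - (-2))/(4 - (-2)) × (-1.0 - 0)/(4 - 0) × (-1.0 - 2)/(4 - 2) = 0.062500

P(-1.0) = (-7)×L_0(-1.0) + 6×L_1(-1.0) + 2×L_2(-1.0) + 4×L_3(-1.0)
P(-1.0) = 3.062500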